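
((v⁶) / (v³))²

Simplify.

Inside the bracket: v³
Raise to the power 2: v⁶

v⁶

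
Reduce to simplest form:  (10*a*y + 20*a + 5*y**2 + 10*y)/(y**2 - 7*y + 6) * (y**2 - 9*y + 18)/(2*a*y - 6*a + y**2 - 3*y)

(5*y + 10)/(y - 1)

Factor: 10*a*y + 20*a + 5*y**2 + 10*y = 5*(2*a + y)*(y + 2);  y**2 - 7*y + 6 = (y - 6)*(y - 1);  y**2 - 9*y + 18 = (y - 3)*(y - 6);  2*a*y - 6*a + y**2 - 3*y = (2*a + y)*(y - 3)
Cancel the common factors (2*a + y), (y - 6), (y - 3).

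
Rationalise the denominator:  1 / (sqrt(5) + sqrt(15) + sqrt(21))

Group as (sqrt(5) + sqrt(15)) + sqrt(21); multiply by (sqrt(5) + sqrt(15)) - sqrt(21), then rationalise the remaining surd.

(-30*sqrt(7) - sqrt(21) + 11*sqrt(15) + 31*sqrt(5))/299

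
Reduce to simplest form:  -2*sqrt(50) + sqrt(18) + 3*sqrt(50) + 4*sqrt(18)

20*sqrt(2)

2*sqrt(50) = 10*sqrt(2); sqrt(18) = 3*sqrt(2); 3*sqrt(50) = 15*sqrt(2); 4*sqrt(18) = 12*sqrt(2)
Combine: (-10 + 3 + 15 + 12)·sqrt(2) = 20*sqrt(2)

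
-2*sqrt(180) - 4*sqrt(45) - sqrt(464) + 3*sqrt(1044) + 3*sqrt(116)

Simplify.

-24*sqrt(5) + 20*sqrt(29)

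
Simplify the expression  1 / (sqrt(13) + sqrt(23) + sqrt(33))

Group as (sqrt(23) + sqrt(33)) + sqrt(13); multiply by (sqrt(23) + sqrt(33)) - sqrt(13), then rationalise the remaining surd.

(-2*sqrt(9867) + 3*sqrt(33) + 23*sqrt(23) + 43*sqrt(13))/1187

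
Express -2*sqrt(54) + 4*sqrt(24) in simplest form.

2*sqrt(54) = 6*sqrt(6); 4*sqrt(24) = 8*sqrt(6)
Combine: (-6 + 8)·sqrt(6) = 2*sqrt(6)

2*sqrt(6)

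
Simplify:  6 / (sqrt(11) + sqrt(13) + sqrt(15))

Group as (sqrt(11) + sqrt(15)) + sqrt(13); multiply by (sqrt(11) + sqrt(15)) - sqrt(13), then rationalise the remaining surd.

(-12*sqrt(2145) + 54*sqrt(15) + 78*sqrt(13) + 102*sqrt(11))/491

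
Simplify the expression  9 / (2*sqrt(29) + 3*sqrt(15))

Multiply numerator and denominator by -2*sqrt(29) + 3*sqrt(15).
Denominator becomes 19; numerator becomes -18*sqrt(29) + 27*sqrt(15).

(-18*sqrt(29) + 27*sqrt(15))/19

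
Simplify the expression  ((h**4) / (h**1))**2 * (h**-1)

h**5

Inside the bracket: h**3
Raise to the power 2: h**6
Multiply by (h**-1): add exponents.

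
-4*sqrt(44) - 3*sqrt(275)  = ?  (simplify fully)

4*sqrt(44) = 8*sqrt(11); 3*sqrt(275) = 15*sqrt(11)
Combine: (-8 - 15)·sqrt(11) = -23*sqrt(11)

-23*sqrt(11)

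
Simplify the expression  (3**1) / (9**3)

3**1 = 3**1; 9**3 = 3**6
Combine exponents: 3**(-5)

3**(-5)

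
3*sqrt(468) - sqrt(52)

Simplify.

3*sqrt(468) = 18*sqrt(13); sqrt(52) = 2*sqrt(13)
Combine: (18 - 2)·sqrt(13) = 16*sqrt(13)

16*sqrt(13)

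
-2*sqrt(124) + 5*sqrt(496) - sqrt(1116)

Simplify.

2*sqrt(124) = 4*sqrt(31); 5*sqrt(496) = 20*sqrt(31); sqrt(1116) = 6*sqrt(31)
Combine: (-4 + 20 - 6)·sqrt(31) = 10*sqrt(31)

10*sqrt(31)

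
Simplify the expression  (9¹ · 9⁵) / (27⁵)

3^(-3)

9¹ = 3^2; 9⁵ = 3^10; 27⁵ = 3^15
Combine exponents: 3^(-3)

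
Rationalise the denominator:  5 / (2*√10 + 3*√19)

(-10*√10 + 15*√19)/131

Multiply numerator and denominator by -2*√10 + 3*√19.
Denominator becomes 131; numerator becomes -10*√10 + 15*√19.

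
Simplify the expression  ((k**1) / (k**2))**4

Inside the bracket: (k**-1)
Raise to the power 4: (k**-4)

k**(-4)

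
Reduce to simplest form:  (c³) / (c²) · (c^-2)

Quotient: c¹
Multiply by (c^-2): add exponents.

1/c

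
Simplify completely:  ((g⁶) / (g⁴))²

g⁴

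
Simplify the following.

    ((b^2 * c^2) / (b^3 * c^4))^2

1/(b^2*c^4)

Inside the bracket: (b^-1) * (c^-2)
Raise to the power 2: (b^-2) * (c^-4)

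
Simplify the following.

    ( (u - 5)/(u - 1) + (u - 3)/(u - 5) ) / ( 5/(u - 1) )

Numerator: (u - 5)/(u - 1) + (u - 3)/(u - 5) = (2*u^2 - 14*u + 28)/(u^2 - 6*u + 5)
Denominator: 5/(u - 1) = 5/(u - 1)
Divide: ((2*u^2 - 14*u + 28)/(u^2 - 6*u + 5)) · (u/5 - 1/5) = (2*u^2 - 14*u + 28)/(5*u - 25)

(2*u^2 - 14*u + 28)/(5*u - 25)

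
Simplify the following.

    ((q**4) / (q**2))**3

q**6

Inside the bracket: q**2
Raise to the power 3: q**6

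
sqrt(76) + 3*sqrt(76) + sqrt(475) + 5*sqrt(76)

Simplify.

sqrt(76) = 2*sqrt(19); 3*sqrt(76) = 6*sqrt(19); sqrt(475) = 5*sqrt(19); 5*sqrt(76) = 10*sqrt(19)
Combine: (2 + 6 + 5 + 10)·sqrt(19) = 23*sqrt(19)

23*sqrt(19)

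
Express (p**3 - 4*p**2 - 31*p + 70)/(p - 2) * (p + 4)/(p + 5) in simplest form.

Factor: p**3 - 4*p**2 - 31*p + 70 = (p - 2)*(p - 7)*(p + 5)
Cancel the common factors (p - 2), (p + 5).

p**2 - 3*p - 28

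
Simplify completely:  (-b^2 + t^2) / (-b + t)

Difference of squares: factor out (-b + t).

b + t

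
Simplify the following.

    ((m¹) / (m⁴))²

Inside the bracket: (m^-3)
Raise to the power 2: (m^-6)

m^(-6)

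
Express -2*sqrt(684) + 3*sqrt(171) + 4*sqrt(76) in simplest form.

2*sqrt(684) = 12*sqrt(19); 3*sqrt(171) = 9*sqrt(19); 4*sqrt(76) = 8*sqrt(19)
Combine: (-12 + 9 + 8)·sqrt(19) = 5*sqrt(19)

5*sqrt(19)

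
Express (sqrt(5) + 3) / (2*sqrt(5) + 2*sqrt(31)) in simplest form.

(-3*sqrt(5) - 5 + sqrt(155) + 3*sqrt(31))/52

Multiply numerator and denominator by -2*sqrt(31) + 2*sqrt(5).
Denominator becomes -104; numerator becomes -6*sqrt(31) - 2*sqrt(155) + 10 + 6*sqrt(5).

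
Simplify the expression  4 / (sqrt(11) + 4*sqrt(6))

Multiply numerator and denominator by -4*sqrt(6) + sqrt(11).
Denominator becomes -85; numerator becomes -16*sqrt(6) + 4*sqrt(11).

(-4*sqrt(11) + 16*sqrt(6))/85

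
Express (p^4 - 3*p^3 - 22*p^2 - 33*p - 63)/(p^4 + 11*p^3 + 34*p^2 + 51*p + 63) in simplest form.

(p - 7)/(p + 7)

Factor: p^4 - 3*p^3 - 22*p^2 - 33*p - 63 = (p - 7)*(p + 3)*(p^2 + p + 3);  p^4 + 11*p^3 + 34*p^2 + 51*p + 63 = (p + 7)*(p + 3)*(p^2 + p + 3)
Cancel the common factors (p^2 + p + 3), (p + 3).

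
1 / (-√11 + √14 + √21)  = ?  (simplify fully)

Group as (√14 + √21) - √11; multiply by (√14 + √21) + √11, then rationalise the remaining surd.

(-12*√11 + 2*√21 + 9*√14 + 7*√66)/300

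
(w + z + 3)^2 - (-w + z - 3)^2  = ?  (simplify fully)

4*z*(w + 3)

Only the odd-power cross terms survive.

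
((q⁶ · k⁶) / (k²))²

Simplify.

Inside the bracket: q⁶ · k⁴
Raise to the power 2: q^12 · k⁸

k⁸*q^12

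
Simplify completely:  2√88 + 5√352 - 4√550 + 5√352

24*√22

2√88 = 4*√22; 5√352 = 20*√22; 4√550 = 20*√22; 5√352 = 20*√22
Combine: (4 + 20 - 20 + 20)·√22 = 24*√22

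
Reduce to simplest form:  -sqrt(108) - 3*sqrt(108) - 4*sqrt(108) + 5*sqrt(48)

sqrt(108) = 6*sqrt(3); 3*sqrt(108) = 18*sqrt(3); 4*sqrt(108) = 24*sqrt(3); 5*sqrt(48) = 20*sqrt(3)
Combine: (-6 - 18 - 24 + 20)·sqrt(3) = -28*sqrt(3)

-28*sqrt(3)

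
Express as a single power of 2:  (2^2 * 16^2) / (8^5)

2^(-5)

2^2 = 2^2; 16^2 = 2^8; 8^5 = 2^15
Combine exponents: 2^(-5)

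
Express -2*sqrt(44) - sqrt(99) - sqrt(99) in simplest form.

-10*sqrt(11)

2*sqrt(44) = 4*sqrt(11); sqrt(99) = 3*sqrt(11); sqrt(99) = 3*sqrt(11)
Combine: (-4 - 3 - 3)·sqrt(11) = -10*sqrt(11)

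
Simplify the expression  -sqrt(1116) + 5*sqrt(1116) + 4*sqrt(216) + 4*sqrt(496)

sqrt(1116) = 6*sqrt(31); 5*sqrt(1116) = 30*sqrt(31); 4*sqrt(216) = 24*sqrt(6); 4*sqrt(496) = 16*sqrt(31)

24*sqrt(6) + 40*sqrt(31)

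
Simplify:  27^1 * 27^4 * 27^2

27^1 = 3^3; 27^4 = 3^12; 27^2 = 3^6
Combine exponents: 3^21

3^21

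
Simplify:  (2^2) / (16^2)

2^2 = 2^2; 16^2 = 2^8
Combine exponents: 2^(-6)

2^(-6)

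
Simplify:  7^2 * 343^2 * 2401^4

7^24

7^2 = 7^2; 343^2 = 7^6; 2401^4 = 7^16
Combine exponents: 7^24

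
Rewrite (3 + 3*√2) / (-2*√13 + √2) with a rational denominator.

Multiply numerator and denominator by √2 + 2*√13.
Denominator becomes -50; numerator becomes 3*√2 + 6 + 6*√13 + 6*√26.

(-6*√26 - 6*√13 - 6 - 3*√2)/50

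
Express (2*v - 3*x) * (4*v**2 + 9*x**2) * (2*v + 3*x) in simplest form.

Telescope via difference of squares: ((2*v)+(3*x))((2*v)-(3*x)) = 4*v**2 - 9*x**2, then repeat with the next factor.

16*v**4 - 81*x**4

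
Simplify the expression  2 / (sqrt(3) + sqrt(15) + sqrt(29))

Group as (sqrt(3) + sqrt(29)) + sqrt(15); multiply by (sqrt(3) + sqrt(29)) - sqrt(15), then rationalise the remaining surd.

(-12*sqrt(145) - 22*sqrt(29) + 34*sqrt(15) + 82*sqrt(3))/59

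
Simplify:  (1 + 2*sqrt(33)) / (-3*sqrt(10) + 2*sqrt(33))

(3*sqrt(10) + 2*sqrt(33) + 6*sqrt(330) + 132)/42

Multiply numerator and denominator by 3*sqrt(10) + 2*sqrt(33).
Denominator becomes 42; numerator becomes 3*sqrt(10) + 2*sqrt(33) + 6*sqrt(330) + 132.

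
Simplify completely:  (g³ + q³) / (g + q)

Apply the sum-of-cubes factorisation and cancel (g + q).

g² - g*q + q²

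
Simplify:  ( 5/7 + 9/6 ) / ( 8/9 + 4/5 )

Numerator: 5/7 + 9/6 = 31/14
Denominator: 8/9 + 4/5 = 76/45
Divide: (31/14) · (45/76) = 1395/1064

1395/1064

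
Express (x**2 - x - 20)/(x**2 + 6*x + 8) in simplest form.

(x - 5)/(x + 2)

Factor: x**2 - x - 20 = (x + 4)*(x - 5);  x**2 + 6*x + 8 = (x + 2)*(x + 4)
Cancel the common factor (x + 4).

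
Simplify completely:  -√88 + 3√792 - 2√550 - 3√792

√88 = 2*√22; 3√792 = 18*√22; 2√550 = 10*√22; 3√792 = 18*√22
Combine: (-2 + 18 - 10 - 18)·√22 = -12*√22

-12*√22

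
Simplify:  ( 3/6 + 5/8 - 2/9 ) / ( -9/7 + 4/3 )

455/24

Numerator: 3/6 + 5/8 - 2/9 = 65/72
Denominator: -9/7 + 4/3 = 1/21
Divide: (65/72) · (21) = 455/24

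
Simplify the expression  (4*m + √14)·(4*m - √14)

Product of conjugates: (P+Q)(P-Q) = P^2 - Q^2.

16*m² - 14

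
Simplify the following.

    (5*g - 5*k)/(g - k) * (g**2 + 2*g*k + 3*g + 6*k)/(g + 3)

5*g + 10*k

Factor: 5*g - 5*k = 5*(g - k);  g**2 + 2*g*k + 3*g + 6*k = (g + 2*k)*(g + 3)
Cancel the common factors (g + 3), (g - k).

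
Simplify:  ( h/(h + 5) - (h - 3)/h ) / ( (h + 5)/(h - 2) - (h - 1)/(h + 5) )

(-2*h^2 + 19*h - 30)/(13*h^2 + 23*h)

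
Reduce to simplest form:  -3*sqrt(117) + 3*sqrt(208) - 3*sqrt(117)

3*sqrt(117) = 9*sqrt(13); 3*sqrt(208) = 12*sqrt(13); 3*sqrt(117) = 9*sqrt(13)
Combine: (-9 + 12 - 9)·sqrt(13) = -6*sqrt(13)

-6*sqrt(13)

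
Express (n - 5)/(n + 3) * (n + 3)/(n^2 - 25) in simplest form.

1/(n + 5)

Factor: n^2 - 25 = (n + 5)*(n - 5)
Cancel the common factors (n - 5), (n + 3).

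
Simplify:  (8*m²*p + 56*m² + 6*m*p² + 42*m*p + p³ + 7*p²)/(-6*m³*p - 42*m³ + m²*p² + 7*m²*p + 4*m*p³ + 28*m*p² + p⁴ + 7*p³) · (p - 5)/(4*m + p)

(p - 5)/(-3*m² + 2*m*p + p²)

Factor: 8*m²*p + 56*m² + 6*m*p² + 42*m*p + p³ + 7*p² = (4*m + p)·(p + 7)·(2*m + p);  -6*m³*p - 42*m³ + m²*p² + 7*m²*p + 4*m*p³ + 28*m*p² + p⁴ + 7*p³ = (p + 7)·(-m + p)·(3*m + p)·(2*m + p)
Cancel the common factors (p + 7), (2*m + p), (4*m + p).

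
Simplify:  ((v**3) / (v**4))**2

v**(-2)

Inside the bracket: (v**-1)
Raise to the power 2: (v**-2)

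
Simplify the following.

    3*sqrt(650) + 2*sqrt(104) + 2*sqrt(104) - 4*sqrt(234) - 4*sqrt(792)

3*sqrt(650) = 15*sqrt(26); 2*sqrt(104) = 4*sqrt(26); 2*sqrt(104) = 4*sqrt(26); 4*sqrt(234) = 12*sqrt(26); 4*sqrt(792) = 24*sqrt(22)

-24*sqrt(22) + 11*sqrt(26)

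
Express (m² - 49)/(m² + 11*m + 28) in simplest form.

Factor: m² - 49 = (m + 7)·(m - 7);  m² + 11*m + 28 = (m + 7)·(m + 4)
Cancel the common factor (m + 7).

(m - 7)/(m + 4)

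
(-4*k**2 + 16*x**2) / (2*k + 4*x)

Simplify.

-2*k + 4*x

Difference of squares: factor out (2*k + 4*x).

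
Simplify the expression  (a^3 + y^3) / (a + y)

a^2 - a*y + y^2

Apply the sum-of-cubes factorisation and cancel (a + y).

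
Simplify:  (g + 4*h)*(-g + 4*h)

-g^2 + 16*h^2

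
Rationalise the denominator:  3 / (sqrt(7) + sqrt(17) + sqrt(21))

Group as (sqrt(7) + sqrt(17)) + sqrt(21); multiply by (sqrt(7) + sqrt(17)) - sqrt(21), then rationalise the remaining surd.

(-42*sqrt(51) + 9*sqrt(21) + 33*sqrt(17) + 93*sqrt(7))/467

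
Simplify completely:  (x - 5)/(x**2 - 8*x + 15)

1/(x - 3)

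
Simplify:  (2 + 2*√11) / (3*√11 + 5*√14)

(-66 - 6*√11 + 10*√14 + 10*√154)/251

Multiply numerator and denominator by -5*√14 + 3*√11.
Denominator becomes -251; numerator becomes -10*√154 - 10*√14 + 6*√11 + 66.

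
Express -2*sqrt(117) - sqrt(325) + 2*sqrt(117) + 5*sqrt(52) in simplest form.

5*sqrt(13)

2*sqrt(117) = 6*sqrt(13); sqrt(325) = 5*sqrt(13); 2*sqrt(117) = 6*sqrt(13); 5*sqrt(52) = 10*sqrt(13)
Combine: (-6 - 5 + 6 + 10)·sqrt(13) = 5*sqrt(13)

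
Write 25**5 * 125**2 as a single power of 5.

5**16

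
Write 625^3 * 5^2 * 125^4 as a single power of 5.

5^26

625^3 = 5^12; 5^2 = 5^2; 125^4 = 5^12
Combine exponents: 5^26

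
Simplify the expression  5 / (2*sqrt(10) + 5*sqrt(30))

(-2*sqrt(10) + 5*sqrt(30))/142

Multiply numerator and denominator by -5*sqrt(30) + 2*sqrt(10).
Denominator becomes -710; numerator becomes -25*sqrt(30) + 10*sqrt(10).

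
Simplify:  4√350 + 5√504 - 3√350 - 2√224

27*√14

4√350 = 20*√14; 5√504 = 30*√14; 3√350 = 15*√14; 2√224 = 8*√14
Combine: (20 + 30 - 15 - 8)·√14 = 27*√14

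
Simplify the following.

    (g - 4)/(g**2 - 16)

1/(g + 4)

Factor: g**2 - 16 = (g - 4)*(g + 4)
Cancel the common factor (g - 4).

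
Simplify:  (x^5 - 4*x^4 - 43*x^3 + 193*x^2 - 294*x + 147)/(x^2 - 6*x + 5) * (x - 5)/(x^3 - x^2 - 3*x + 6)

Factor: x^5 - 4*x^4 - 43*x^3 + 193*x^2 - 294*x + 147 = (x - 1)*(x^2 - 3*x + 3)*(x + 7)*(x - 7);  x^2 - 6*x + 5 = (x - 1)*(x - 5);  x^3 - x^2 - 3*x + 6 = (x + 2)*(x^2 - 3*x + 3)
Cancel the common factors (x^2 - 3*x + 3), (x - 5), (x - 1).

(x^2 - 49)/(x + 2)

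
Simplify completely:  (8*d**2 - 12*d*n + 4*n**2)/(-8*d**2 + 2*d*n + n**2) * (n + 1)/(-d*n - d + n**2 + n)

4/(4*d + n)

Factor: 8*d**2 - 12*d*n + 4*n**2 = 4*(-2*d + n)*(-d + n);  -8*d**2 + 2*d*n + n**2 = (-2*d + n)*(4*d + n);  -d*n - d + n**2 + n = (n + 1)*(-d + n)
Cancel the common factors (n + 1), (-2*d + n), (-d + n).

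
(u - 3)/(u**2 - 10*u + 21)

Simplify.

Factor: u**2 - 10*u + 21 = (u - 3)*(u - 7)
Cancel the common factor (u - 3).

1/(u - 7)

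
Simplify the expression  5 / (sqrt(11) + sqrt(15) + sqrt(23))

(-10*sqrt(3795) + 15*sqrt(23) + 95*sqrt(15) + 135*sqrt(11))/651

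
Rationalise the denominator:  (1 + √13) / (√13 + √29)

Multiply numerator and denominator by -√29 + √13.
Denominator becomes -16; numerator becomes -√377 - √29 + √13 + 13.

(-13 - √13 + √29 + √377)/16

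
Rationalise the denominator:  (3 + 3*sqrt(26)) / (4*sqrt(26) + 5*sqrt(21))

Multiply numerator and denominator by -5*sqrt(21) + 4*sqrt(26).
Denominator becomes -109; numerator becomes -15*sqrt(546) - 15*sqrt(21) + 12*sqrt(26) + 312.

(-312 - 12*sqrt(26) + 15*sqrt(21) + 15*sqrt(546))/109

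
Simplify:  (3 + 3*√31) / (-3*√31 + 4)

(-291 - 21*√31)/263

Multiply numerator and denominator by 4 + 3*√31.
Denominator becomes -263; numerator becomes 21*√31 + 291.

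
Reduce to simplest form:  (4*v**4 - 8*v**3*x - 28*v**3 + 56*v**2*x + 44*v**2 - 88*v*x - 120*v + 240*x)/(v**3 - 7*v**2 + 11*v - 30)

Factor: 4*v**4 - 8*v**3*x - 28*v**3 + 56*v**2*x + 44*v**2 - 88*v*x - 120*v + 240*x = 4*(v - 6)*(v**2 - v + 5)*(v - 2*x);  v**3 - 7*v**2 + 11*v - 30 = (v - 6)*(v**2 - v + 5)
Cancel the common factors (v**2 - v + 5), (v - 6).

4*v - 8*x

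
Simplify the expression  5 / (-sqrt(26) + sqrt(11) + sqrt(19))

(-2*sqrt(26) + 9*sqrt(19) + 17*sqrt(11) + sqrt(5434))/82

Group as (sqrt(11) + sqrt(19)) - sqrt(26); multiply by (sqrt(11) + sqrt(19)) + sqrt(26), then rationalise the remaining surd.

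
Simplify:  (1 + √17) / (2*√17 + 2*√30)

Multiply numerator and denominator by -2*√30 + 2*√17.
Denominator becomes -52; numerator becomes -2*√510 - 2*√30 + 2*√17 + 34.

(-17 - √17 + √30 + √510)/26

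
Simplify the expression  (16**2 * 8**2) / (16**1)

2**10

16**2 = 2**8; 8**2 = 2**6; 16**1 = 2**4
Combine exponents: 2**10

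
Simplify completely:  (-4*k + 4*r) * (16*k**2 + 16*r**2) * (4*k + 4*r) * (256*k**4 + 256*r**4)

((4*r)+(4*k))((4*r)-(4*k)) = -16*k**2 + 16*r**2; continue pairing.

-65536*k**8 + 65536*r**8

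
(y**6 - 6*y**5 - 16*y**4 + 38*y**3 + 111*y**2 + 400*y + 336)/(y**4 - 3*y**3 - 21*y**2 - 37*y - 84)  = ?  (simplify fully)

Factor: y**6 - 6*y**5 - 16*y**4 + 38*y**3 + 111*y**2 + 400*y + 336 = (y + 1)*(y - 7)*(y - 4)*(y + 3)*(y**2 + y + 4);  y**4 - 3*y**3 - 21*y**2 - 37*y - 84 = (y**2 + y + 4)*(y - 7)*(y + 3)
Cancel the common factors (y**2 + y + 4), (y - 7), (y + 3).

y**2 - 3*y - 4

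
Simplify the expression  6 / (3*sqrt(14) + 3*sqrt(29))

(-2*sqrt(14) + 2*sqrt(29))/15

Multiply numerator and denominator by -3*sqrt(14) + 3*sqrt(29).
Denominator becomes 135; numerator becomes -18*sqrt(14) + 18*sqrt(29).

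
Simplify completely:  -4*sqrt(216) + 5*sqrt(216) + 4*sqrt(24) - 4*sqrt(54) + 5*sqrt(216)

32*sqrt(6)

4*sqrt(216) = 24*sqrt(6); 5*sqrt(216) = 30*sqrt(6); 4*sqrt(24) = 8*sqrt(6); 4*sqrt(54) = 12*sqrt(6); 5*sqrt(216) = 30*sqrt(6)
Combine: (-24 + 30 + 8 - 12 + 30)·sqrt(6) = 32*sqrt(6)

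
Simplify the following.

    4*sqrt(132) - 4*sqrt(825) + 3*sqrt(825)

3*sqrt(33)

4*sqrt(132) = 8*sqrt(33); 4*sqrt(825) = 20*sqrt(33); 3*sqrt(825) = 15*sqrt(33)
Combine: (8 - 20 + 15)·sqrt(33) = 3*sqrt(33)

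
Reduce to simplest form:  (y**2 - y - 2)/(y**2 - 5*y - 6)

(y - 2)/(y - 6)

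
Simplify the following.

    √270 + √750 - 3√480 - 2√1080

√270 = 3*√30; √750 = 5*√30; 3√480 = 12*√30; 2√1080 = 12*√30
Combine: (3 + 5 - 12 - 12)·√30 = -16*√30

-16*√30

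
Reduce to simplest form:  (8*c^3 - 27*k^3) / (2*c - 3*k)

Factor as (a-b)(a^2+ab+b^2) with a=(2*c), b=(3*k).

4*c^2 + 6*c*k + 9*k^2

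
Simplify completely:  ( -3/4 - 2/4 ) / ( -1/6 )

15/2

Numerator: -3/4 - 2/4 = -5/4
Denominator: -1/6 = -1/6
Divide: (-5/4) · (-6) = 15/2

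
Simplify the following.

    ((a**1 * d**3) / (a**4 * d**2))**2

d**2/a**6

Inside the bracket: (a**-3) * d**1
Raise to the power 2: (a**-6) * d**2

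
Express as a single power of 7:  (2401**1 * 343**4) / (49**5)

2401**1 = 7**4; 343**4 = 7**12; 49**5 = 7**10
Combine exponents: 7**6

7**6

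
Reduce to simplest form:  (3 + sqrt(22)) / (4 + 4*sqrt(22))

Multiply numerator and denominator by -4*sqrt(22) + 4.
Denominator becomes -336; numerator becomes -76 - 8*sqrt(22).

(2*sqrt(22) + 19)/84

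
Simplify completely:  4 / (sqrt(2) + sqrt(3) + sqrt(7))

(-2*sqrt(42) - 2*sqrt(7) + 6*sqrt(3) + 8*sqrt(2))/5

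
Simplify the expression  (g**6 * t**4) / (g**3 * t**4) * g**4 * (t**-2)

g**7/t**2

Quotient: g**3
Multiply by g**4 * (t**-2): add exponents.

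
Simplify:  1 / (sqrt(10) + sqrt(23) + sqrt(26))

(-4*sqrt(1495) + 7*sqrt(26) + 13*sqrt(23) + 39*sqrt(10))/871

Group as (sqrt(10) + sqrt(26)) + sqrt(23); multiply by (sqrt(10) + sqrt(26)) - sqrt(23), then rationalise the remaining surd.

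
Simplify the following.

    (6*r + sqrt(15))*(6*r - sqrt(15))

Product of conjugates: (P+Q)(P-Q) = P^2 - Q^2.

36*r^2 - 15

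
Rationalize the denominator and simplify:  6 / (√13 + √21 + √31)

Group as (√13 + √21) + √31; multiply by (√13 + √21) - √31, then rationalise the remaining surd.

(-4*√8463 + 6*√31 + 46*√21 + 78*√13)/361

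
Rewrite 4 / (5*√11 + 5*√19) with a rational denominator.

(-√11 + √19)/10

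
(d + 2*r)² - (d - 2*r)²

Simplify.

8*d*r

Binomially expand both and collect terms in d, (2*r).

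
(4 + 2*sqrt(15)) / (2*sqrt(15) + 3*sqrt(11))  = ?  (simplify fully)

(-60 - 8*sqrt(15) + 12*sqrt(11) + 6*sqrt(165))/39

Multiply numerator and denominator by -3*sqrt(11) + 2*sqrt(15).
Denominator becomes -39; numerator becomes -6*sqrt(165) - 12*sqrt(11) + 8*sqrt(15) + 60.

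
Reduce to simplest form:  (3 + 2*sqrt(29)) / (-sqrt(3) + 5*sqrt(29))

(3*sqrt(3) + 2*sqrt(87) + 15*sqrt(29) + 290)/722

Multiply numerator and denominator by sqrt(3) + 5*sqrt(29).
Denominator becomes 722; numerator becomes 3*sqrt(3) + 2*sqrt(87) + 15*sqrt(29) + 290.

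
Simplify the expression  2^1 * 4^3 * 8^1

2^10

2^1 = 2^1; 4^3 = 2^6; 8^1 = 2^3
Combine exponents: 2^10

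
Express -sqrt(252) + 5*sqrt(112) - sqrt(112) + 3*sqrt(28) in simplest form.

sqrt(252) = 6*sqrt(7); 5*sqrt(112) = 20*sqrt(7); sqrt(112) = 4*sqrt(7); 3*sqrt(28) = 6*sqrt(7)
Combine: (-6 + 20 - 4 + 6)·sqrt(7) = 16*sqrt(7)

16*sqrt(7)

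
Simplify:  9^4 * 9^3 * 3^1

9^4 = 3^8; 9^3 = 3^6; 3^1 = 3^1
Combine exponents: 3^15

3^15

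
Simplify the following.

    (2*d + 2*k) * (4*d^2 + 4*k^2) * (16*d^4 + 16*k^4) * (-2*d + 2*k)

Telescope via difference of squares: ((2*k)+(2*d))((2*k)-(2*d)) = -4*d^2 + 4*k^2, then repeat with the next factor.

-256*d^8 + 256*k^8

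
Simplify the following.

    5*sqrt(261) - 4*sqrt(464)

5*sqrt(261) = 15*sqrt(29); 4*sqrt(464) = 16*sqrt(29)
Combine: (15 - 16)·sqrt(29) = -sqrt(29)

-sqrt(29)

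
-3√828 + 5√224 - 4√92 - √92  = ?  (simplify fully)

-28*√23 + 20*√14

3√828 = 18*√23; 5√224 = 20*√14; 4√92 = 8*√23; √92 = 2*√23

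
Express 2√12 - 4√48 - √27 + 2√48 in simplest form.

2√12 = 4*√3; 4√48 = 16*√3; √27 = 3*√3; 2√48 = 8*√3
Combine: (4 - 16 - 3 + 8)·√3 = -7*√3

-7*√3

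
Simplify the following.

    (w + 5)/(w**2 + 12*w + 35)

1/(w + 7)

Factor: w**2 + 12*w + 35 = (w + 7)*(w + 5)
Cancel the common factor (w + 5).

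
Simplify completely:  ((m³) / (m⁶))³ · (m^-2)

m^(-11)

Inside the bracket: (m^-3)
Raise to the power 3: (m^-9)
Multiply by (m^-2): add exponents.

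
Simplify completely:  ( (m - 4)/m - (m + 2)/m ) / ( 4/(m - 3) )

Numerator: (m - 4)/m - (m + 2)/m = -6/m
Denominator: 4/(m - 3) = 4/(m - 3)
Divide: (-6/m) · (m/4 - 3/4) = (-3*m + 9)/(2*m)

(-3*m + 9)/(2*m)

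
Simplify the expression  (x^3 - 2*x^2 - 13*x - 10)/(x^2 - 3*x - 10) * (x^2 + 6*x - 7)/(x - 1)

x^2 + 8*x + 7

Factor: x^3 - 2*x^2 - 13*x - 10 = (x - 5)*(x + 2)*(x + 1);  x^2 - 3*x - 10 = (x + 2)*(x - 5);  x^2 + 6*x - 7 = (x + 7)*(x - 1)
Cancel the common factors (x - 1), (x - 5), (x + 2).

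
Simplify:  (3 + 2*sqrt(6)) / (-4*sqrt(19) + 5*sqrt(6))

(-8*sqrt(114) - 60 - 12*sqrt(19) - 15*sqrt(6))/154

Multiply numerator and denominator by 5*sqrt(6) + 4*sqrt(19).
Denominator becomes -154; numerator becomes 15*sqrt(6) + 12*sqrt(19) + 60 + 8*sqrt(114).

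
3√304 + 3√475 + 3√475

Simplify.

42*√19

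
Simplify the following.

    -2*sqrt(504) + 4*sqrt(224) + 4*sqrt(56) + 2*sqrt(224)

2*sqrt(504) = 12*sqrt(14); 4*sqrt(224) = 16*sqrt(14); 4*sqrt(56) = 8*sqrt(14); 2*sqrt(224) = 8*sqrt(14)
Combine: (-12 + 16 + 8 + 8)·sqrt(14) = 20*sqrt(14)

20*sqrt(14)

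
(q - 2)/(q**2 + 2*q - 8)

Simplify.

Factor: q**2 + 2*q - 8 = (q + 4)*(q - 2)
Cancel the common factor (q - 2).

1/(q + 4)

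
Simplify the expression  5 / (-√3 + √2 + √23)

Group as (√2 + √23) - √3; multiply by (√2 + √23) + √3, then rationalise the remaining surd.

(-12*√2 - √138 + 11*√3 + 9*√23)/30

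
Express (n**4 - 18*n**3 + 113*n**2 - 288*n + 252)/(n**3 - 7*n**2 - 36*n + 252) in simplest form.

(n**2 - 5*n + 6)/(n + 6)

Factor: n**4 - 18*n**3 + 113*n**2 - 288*n + 252 = (n - 7)*(n - 2)*(n - 6)*(n - 3);  n**3 - 7*n**2 - 36*n + 252 = (n - 6)*(n - 7)*(n + 6)
Cancel the common factors (n - 6), (n - 7).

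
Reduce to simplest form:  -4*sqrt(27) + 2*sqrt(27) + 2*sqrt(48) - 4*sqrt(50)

-20*sqrt(2) + 2*sqrt(3)

4*sqrt(27) = 12*sqrt(3); 2*sqrt(27) = 6*sqrt(3); 2*sqrt(48) = 8*sqrt(3); 4*sqrt(50) = 20*sqrt(2)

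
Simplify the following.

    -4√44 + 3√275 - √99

4√44 = 8*√11; 3√275 = 15*√11; √99 = 3*√11
Combine: (-8 + 15 - 3)·√11 = 4*√11

4*√11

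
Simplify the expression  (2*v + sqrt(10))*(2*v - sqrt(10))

4*v^2 - 10

Difference of squares with P = 2*v, Q = sqrt(10).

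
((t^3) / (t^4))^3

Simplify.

t^(-3)

Inside the bracket: (t^-1)
Raise to the power 3: (t^-3)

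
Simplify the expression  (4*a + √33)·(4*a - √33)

(4*a)^2 - (√33)^2 = 16*a² - 33.

16*a² - 33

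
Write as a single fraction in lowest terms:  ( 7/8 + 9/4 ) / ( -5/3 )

-15/8

Numerator: 7/8 + 9/4 = 25/8
Denominator: -5/3 = -5/3
Divide: (25/8) · (-3/5) = -15/8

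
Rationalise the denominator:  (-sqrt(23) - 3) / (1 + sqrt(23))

Multiply numerator and denominator by -sqrt(23) + 1.
Denominator becomes -22; numerator becomes 2*sqrt(23) + 20.

(-10 - sqrt(23))/11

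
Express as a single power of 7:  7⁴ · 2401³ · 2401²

7⁴ = 7^4; 2401³ = 7^12; 2401² = 7^8
Combine exponents: 7^24

7^24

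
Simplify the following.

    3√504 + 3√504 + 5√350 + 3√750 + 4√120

23*√30 + 61*√14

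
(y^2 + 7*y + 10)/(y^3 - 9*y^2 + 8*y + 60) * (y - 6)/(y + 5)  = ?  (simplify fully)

Factor: y^2 + 7*y + 10 = (y + 5)*(y + 2);  y^3 - 9*y^2 + 8*y + 60 = (y - 5)*(y - 6)*(y + 2)
Cancel the common factors (y + 2), (y + 5), (y - 6).

1/(y - 5)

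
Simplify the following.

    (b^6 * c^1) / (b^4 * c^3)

b^2/c^2

Quotient: b^2 * (c^-2)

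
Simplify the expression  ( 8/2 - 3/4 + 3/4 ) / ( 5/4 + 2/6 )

Numerator: 8/2 - 3/4 + 3/4 = 4
Denominator: 5/4 + 2/6 = 19/12
Divide: (4) · (12/19) = 48/19

48/19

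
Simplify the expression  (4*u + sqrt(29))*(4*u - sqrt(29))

Product of conjugates: (P+Q)(P-Q) = P^2 - Q^2.

16*u^2 - 29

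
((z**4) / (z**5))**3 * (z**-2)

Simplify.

Inside the bracket: (z**-1)
Raise to the power 3: (z**-3)
Multiply by (z**-2): add exponents.

z**(-5)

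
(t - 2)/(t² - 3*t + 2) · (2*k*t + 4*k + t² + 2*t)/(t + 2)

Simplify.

Factor: t² - 3*t + 2 = (t - 2)·(t - 1);  2*k*t + 4*k + t² + 2*t = (t + 2)·(2*k + t)
Cancel the common factors (t - 2), (t + 2).

(2*k + t)/(t - 1)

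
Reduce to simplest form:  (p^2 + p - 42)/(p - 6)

p + 7

Factor: p^2 + p - 42 = (p + 7)*(p - 6)
Cancel the common factor (p - 6).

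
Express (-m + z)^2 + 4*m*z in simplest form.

After expansion: m^2 + 2*m*z + z^2 — a perfect-square trinomial.

(m + z)^2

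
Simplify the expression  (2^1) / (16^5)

2^(-19)

2^1 = 2^1; 16^5 = 2^20
Combine exponents: 2^(-19)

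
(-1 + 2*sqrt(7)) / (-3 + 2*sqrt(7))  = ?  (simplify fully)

(4*sqrt(7) + 25)/19

Multiply numerator and denominator by -2*sqrt(7) - 3.
Denominator becomes -19; numerator becomes -25 - 4*sqrt(7).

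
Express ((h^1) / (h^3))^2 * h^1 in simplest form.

Inside the bracket: (h^-2)
Raise to the power 2: (h^-4)
Multiply by h^1: add exponents.

h^(-3)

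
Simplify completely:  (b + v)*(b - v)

b^2 - v^2

Product of conjugates: (P+Q)(P-Q) = P^2 - Q^2.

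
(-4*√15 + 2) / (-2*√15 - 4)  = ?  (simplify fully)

(-5*√15 + 32)/11

Multiply numerator and denominator by -4 + 2*√15.
Denominator becomes -44; numerator becomes -128 + 20*√15.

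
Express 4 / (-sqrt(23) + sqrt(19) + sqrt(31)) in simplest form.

(-108*sqrt(23) + 44*sqrt(31) + 140*sqrt(19) + 8*sqrt(13547))/1627

Group as (sqrt(19) + sqrt(31)) - sqrt(23); multiply by (sqrt(19) + sqrt(31)) + sqrt(23), then rationalise the remaining surd.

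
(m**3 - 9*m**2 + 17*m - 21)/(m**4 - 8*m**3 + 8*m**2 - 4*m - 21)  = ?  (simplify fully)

1/(m + 1)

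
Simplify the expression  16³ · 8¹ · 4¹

16³ = 2^12; 8¹ = 2^3; 4¹ = 2^2
Combine exponents: 2^17

2^17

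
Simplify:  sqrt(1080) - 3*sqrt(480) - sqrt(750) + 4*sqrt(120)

sqrt(1080) = 6*sqrt(30); 3*sqrt(480) = 12*sqrt(30); sqrt(750) = 5*sqrt(30); 4*sqrt(120) = 8*sqrt(30)
Combine: (6 - 12 - 5 + 8)·sqrt(30) = -3*sqrt(30)

-3*sqrt(30)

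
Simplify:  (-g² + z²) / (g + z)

-g + z

Factor z^2 - g^2 and cancel (g + z).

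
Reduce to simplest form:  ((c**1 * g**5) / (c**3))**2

Inside the bracket: (c**-2) * g**5
Raise to the power 2: (c**-4) * g**10

g**10/c**4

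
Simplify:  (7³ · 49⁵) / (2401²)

7^5

7³ = 7^3; 49⁵ = 7^10; 2401² = 7^8
Combine exponents: 7^5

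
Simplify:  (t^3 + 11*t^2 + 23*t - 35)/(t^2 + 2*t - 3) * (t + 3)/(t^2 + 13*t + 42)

Factor: t^3 + 11*t^2 + 23*t - 35 = (t + 5)*(t + 7)*(t - 1);  t^2 + 2*t - 3 = (t - 1)*(t + 3);  t^2 + 13*t + 42 = (t + 7)*(t + 6)
Cancel the common factors (t + 7), (t - 1), (t + 3).

(t + 5)/(t + 6)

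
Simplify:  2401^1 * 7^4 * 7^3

2401^1 = 7^4; 7^4 = 7^4; 7^3 = 7^3
Combine exponents: 7^11

7^11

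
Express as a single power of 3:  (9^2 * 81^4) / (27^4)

3^8

9^2 = 3^4; 81^4 = 3^16; 27^4 = 3^12
Combine exponents: 3^8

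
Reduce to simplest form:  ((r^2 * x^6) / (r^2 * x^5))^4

x^4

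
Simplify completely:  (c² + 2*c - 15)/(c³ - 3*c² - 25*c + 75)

Factor: c² + 2*c - 15 = (c - 3)·(c + 5);  c³ - 3*c² - 25*c + 75 = (c + 5)·(c - 3)·(c - 5)
Cancel the common factors (c + 5), (c - 3).

1/(c - 5)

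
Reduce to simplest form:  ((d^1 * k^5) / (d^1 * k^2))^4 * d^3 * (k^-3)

Inside the bracket: k^3
Raise to the power 4: k^12
Multiply by d^3 * (k^-3): add exponents.

d^3*k^9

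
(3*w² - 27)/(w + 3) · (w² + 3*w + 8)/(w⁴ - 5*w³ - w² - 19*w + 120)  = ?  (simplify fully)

3/(w - 5)

Factor: 3*w² - 27 = 3·(w - 3)·(w + 3);  w⁴ - 5*w³ - w² - 19*w + 120 = (w² + 3*w + 8)·(w - 3)·(w - 5)
Cancel the common factors (w² + 3*w + 8), (w - 3), (w + 3).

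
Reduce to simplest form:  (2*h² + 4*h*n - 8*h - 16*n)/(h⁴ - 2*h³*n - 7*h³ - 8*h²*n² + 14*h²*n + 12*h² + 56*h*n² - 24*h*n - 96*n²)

Factor: 2*h² + 4*h*n - 8*h - 16*n = 2·(h - 4)·(h + 2*n);  h⁴ - 2*h³*n - 7*h³ - 8*h²*n² + 14*h²*n + 12*h² + 56*h*n² - 24*h*n - 96*n² = (h - 3)·(h - 4*n)·(h - 4)·(h + 2*n)
Cancel the common factors (h - 4), (h + 2*n).

2/(h² - 4*h*n - 3*h + 12*n)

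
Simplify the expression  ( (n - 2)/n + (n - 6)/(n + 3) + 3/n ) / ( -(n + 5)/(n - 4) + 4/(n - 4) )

(-2*n^3 + 10*n^2 - 11*n + 12)/(n^3 + 4*n^2 + 3*n)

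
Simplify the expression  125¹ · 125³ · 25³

125¹ = 5^3; 125³ = 5^9; 25³ = 5^6
Combine exponents: 5^18

5^18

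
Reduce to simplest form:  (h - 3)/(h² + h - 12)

Factor: h² + h - 12 = (h - 3)·(h + 4)
Cancel the common factor (h - 3).

1/(h + 4)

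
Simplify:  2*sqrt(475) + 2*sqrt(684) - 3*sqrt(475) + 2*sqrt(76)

11*sqrt(19)

2*sqrt(475) = 10*sqrt(19); 2*sqrt(684) = 12*sqrt(19); 3*sqrt(475) = 15*sqrt(19); 2*sqrt(76) = 4*sqrt(19)
Combine: (10 + 12 - 15 + 4)·sqrt(19) = 11*sqrt(19)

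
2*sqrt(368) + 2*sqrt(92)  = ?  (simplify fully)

2*sqrt(368) = 8*sqrt(23); 2*sqrt(92) = 4*sqrt(23)
Combine: (8 + 4)·sqrt(23) = 12*sqrt(23)

12*sqrt(23)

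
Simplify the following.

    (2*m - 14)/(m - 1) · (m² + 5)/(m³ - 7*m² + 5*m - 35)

Factor: 2*m - 14 = 2·(m - 7);  m³ - 7*m² + 5*m - 35 = (m - 7)·(m² + 5)
Cancel the common factors (m² + 5), (m - 7).

2/(m - 1)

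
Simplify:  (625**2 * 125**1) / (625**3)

5**(-1)

625**2 = 5**8; 125**1 = 5**3; 625**3 = 5**12
Combine exponents: 5**(-1)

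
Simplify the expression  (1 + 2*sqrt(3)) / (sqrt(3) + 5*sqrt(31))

(-6 - sqrt(3) + 5*sqrt(31) + 10*sqrt(93))/772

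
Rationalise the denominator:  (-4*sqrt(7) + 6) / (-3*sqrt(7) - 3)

Multiply numerator and denominator by -3 + 3*sqrt(7).
Denominator becomes -54; numerator becomes -102 + 30*sqrt(7).

(-5*sqrt(7) + 17)/9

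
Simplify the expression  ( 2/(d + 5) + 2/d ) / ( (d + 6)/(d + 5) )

(4*d + 10)/(d² + 6*d)

Numerator: 2/(d + 5) + 2/d = (4*d + 10)/(d² + 5*d)
Denominator: (d + 6)/(d + 5) = (d + 6)/(d + 5)
Divide: ((4*d + 10)/(d² + 5*d)) · ((d + 5)/(d + 6)) = (4*d + 10)/(d² + 6*d)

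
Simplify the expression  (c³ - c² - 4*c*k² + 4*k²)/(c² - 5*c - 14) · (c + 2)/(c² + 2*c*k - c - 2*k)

(c - 2*k)/(c - 7)

Factor: c³ - c² - 4*c*k² + 4*k² = (c - 1)·(c - 2*k)·(c + 2*k);  c² - 5*c - 14 = (c + 2)·(c - 7);  c² + 2*c*k - c - 2*k = (c - 1)·(c + 2*k)
Cancel the common factors (c - 1), (c + 2*k), (c + 2).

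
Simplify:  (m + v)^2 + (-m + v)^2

Only the even-power cross terms survive.

2*m^2 + 2*v^2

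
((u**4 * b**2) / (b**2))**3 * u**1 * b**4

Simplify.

Inside the bracket: u**4
Raise to the power 3: u**12
Multiply by u**1 * b**4: add exponents.

b**4*u**13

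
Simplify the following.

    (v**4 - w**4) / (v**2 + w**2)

v**4 - w**4 factors as (v - w)*(v + w)*(v**2 + w**2).

v**2 - w**2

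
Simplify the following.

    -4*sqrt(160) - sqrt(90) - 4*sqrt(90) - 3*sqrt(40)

-37*sqrt(10)

4*sqrt(160) = 16*sqrt(10); sqrt(90) = 3*sqrt(10); 4*sqrt(90) = 12*sqrt(10); 3*sqrt(40) = 6*sqrt(10)
Combine: (-16 - 3 - 12 - 6)·sqrt(10) = -37*sqrt(10)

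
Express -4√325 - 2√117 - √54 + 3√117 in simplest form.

-17*√13 - 3*√6

4√325 = 20*√13; 2√117 = 6*√13; √54 = 3*√6; 3√117 = 9*√13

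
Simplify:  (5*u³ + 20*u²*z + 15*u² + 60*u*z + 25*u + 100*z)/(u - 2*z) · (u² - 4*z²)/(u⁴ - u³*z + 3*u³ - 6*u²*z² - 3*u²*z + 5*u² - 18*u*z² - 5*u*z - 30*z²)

(-5*u - 20*z)/(-u + 3*z)

Factor: 5*u³ + 20*u²*z + 15*u² + 60*u*z + 25*u + 100*z = 5·(u² + 3*u + 5)·(u + 4*z);  u² - 4*z² = (u + 2*z)·(u - 2*z);  u⁴ - u³*z + 3*u³ - 6*u²*z² - 3*u²*z + 5*u² - 18*u*z² - 5*u*z - 30*z² = (u² + 3*u + 5)·(u + 2*z)·(u - 3*z)
Cancel the common factors (u² + 3*u + 5), (u - 2*z), (u + 2*z).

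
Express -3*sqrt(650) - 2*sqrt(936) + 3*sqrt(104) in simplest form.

3*sqrt(650) = 15*sqrt(26); 2*sqrt(936) = 12*sqrt(26); 3*sqrt(104) = 6*sqrt(26)
Combine: (-15 - 12 + 6)·sqrt(26) = -21*sqrt(26)

-21*sqrt(26)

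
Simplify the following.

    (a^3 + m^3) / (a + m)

a^2 - a*m + m^2

a^3 + m^3 = (a + m)(a^2 - a*m + m^2).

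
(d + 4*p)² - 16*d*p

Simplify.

(d - 4*p)²

Expand the square and combine the 16*d*p term.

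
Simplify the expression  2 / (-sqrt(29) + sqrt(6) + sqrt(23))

(6*sqrt(23) + 23*sqrt(6) + sqrt(4002))/138

Group as (sqrt(6) + sqrt(23)) - sqrt(29); multiply by (sqrt(6) + sqrt(23)) + sqrt(29), then rationalise the remaining surd.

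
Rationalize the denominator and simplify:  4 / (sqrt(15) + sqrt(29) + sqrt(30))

(-15*sqrt(58) + 7*sqrt(30) + 8*sqrt(29) + 22*sqrt(15))/193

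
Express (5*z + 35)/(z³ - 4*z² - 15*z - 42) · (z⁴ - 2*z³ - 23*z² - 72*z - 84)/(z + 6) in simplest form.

Factor: 5*z + 35 = 5·(z + 7);  z³ - 4*z² - 15*z - 42 = (z - 7)·(z² + 3*z + 6);  z⁴ - 2*z³ - 23*z² - 72*z - 84 = (z² + 3*z + 6)·(z + 2)·(z - 7)
Cancel the common factors (z² + 3*z + 6), (z - 7).

(5*z² + 45*z + 70)/(z + 6)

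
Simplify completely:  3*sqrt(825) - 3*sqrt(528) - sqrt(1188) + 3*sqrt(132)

3*sqrt(33)

3*sqrt(825) = 15*sqrt(33); 3*sqrt(528) = 12*sqrt(33); sqrt(1188) = 6*sqrt(33); 3*sqrt(132) = 6*sqrt(33)
Combine: (15 - 12 - 6 + 6)·sqrt(33) = 3*sqrt(33)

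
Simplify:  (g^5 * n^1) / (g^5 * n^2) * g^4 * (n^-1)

Quotient: (n^-1)
Multiply by g^4 * (n^-1): add exponents.

g^4/n^2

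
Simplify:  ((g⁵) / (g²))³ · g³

Inside the bracket: g³
Raise to the power 3: g⁹
Multiply by g³: add exponents.

g^12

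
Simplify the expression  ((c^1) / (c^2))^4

c^(-4)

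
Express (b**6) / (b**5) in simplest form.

b

Quotient: b**1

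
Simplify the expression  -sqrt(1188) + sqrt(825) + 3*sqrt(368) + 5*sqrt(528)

12*sqrt(23) + 19*sqrt(33)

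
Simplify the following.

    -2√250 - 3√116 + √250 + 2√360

-6*√29 + 7*√10

2√250 = 10*√10; 3√116 = 6*√29; √250 = 5*√10; 2√360 = 12*√10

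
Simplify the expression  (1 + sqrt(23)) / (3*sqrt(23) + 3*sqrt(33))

(-23 - sqrt(23) + sqrt(33) + sqrt(759))/30

Multiply numerator and denominator by -3*sqrt(33) + 3*sqrt(23).
Denominator becomes -90; numerator becomes -3*sqrt(759) - 3*sqrt(33) + 3*sqrt(23) + 69.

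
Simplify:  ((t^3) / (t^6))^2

Inside the bracket: (t^-3)
Raise to the power 2: (t^-6)

t^(-6)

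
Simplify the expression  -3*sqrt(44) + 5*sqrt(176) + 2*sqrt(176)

22*sqrt(11)

3*sqrt(44) = 6*sqrt(11); 5*sqrt(176) = 20*sqrt(11); 2*sqrt(176) = 8*sqrt(11)
Combine: (-6 + 20 + 8)·sqrt(11) = 22*sqrt(11)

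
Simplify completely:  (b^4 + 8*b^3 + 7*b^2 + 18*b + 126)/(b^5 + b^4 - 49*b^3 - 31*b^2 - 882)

1/(b - 7)

Factor: b^4 + 8*b^3 + 7*b^2 + 18*b + 126 = (b + 3)*(b + 7)*(b^2 - 2*b + 6);  b^5 + b^4 - 49*b^3 - 31*b^2 - 882 = (b + 3)*(b + 7)*(b^2 - 2*b + 6)*(b - 7)
Cancel the common factors (b^2 - 2*b + 6), (b + 7), (b + 3).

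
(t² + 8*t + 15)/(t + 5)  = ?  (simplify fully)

t + 3

Factor: t² + 8*t + 15 = (t + 3)·(t + 5)
Cancel the common factor (t + 5).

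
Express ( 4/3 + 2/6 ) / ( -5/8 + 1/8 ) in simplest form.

-10/3

Numerator: 4/3 + 2/6 = 5/3
Denominator: -5/8 + 1/8 = -1/2
Divide: (5/3) · (-2) = -10/3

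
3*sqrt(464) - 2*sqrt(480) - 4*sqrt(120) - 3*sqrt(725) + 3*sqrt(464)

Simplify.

-16*sqrt(30) + 9*sqrt(29)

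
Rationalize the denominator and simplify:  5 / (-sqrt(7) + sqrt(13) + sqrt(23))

Group as (sqrt(13) + sqrt(23)) - sqrt(7); multiply by (sqrt(13) + sqrt(23)) + sqrt(7), then rationalise the remaining surd.

(-29*sqrt(7) - 3*sqrt(23) + 17*sqrt(13) + 2*sqrt(2093))/71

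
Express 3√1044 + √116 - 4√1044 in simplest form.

-4*√29

3√1044 = 18*√29; √116 = 2*√29; 4√1044 = 24*√29
Combine: (18 + 2 - 24)·√29 = -4*√29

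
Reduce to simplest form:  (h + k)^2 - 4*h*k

Expand the square and combine the 4*h*k term.

(h - k)^2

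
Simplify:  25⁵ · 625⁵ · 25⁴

25⁵ = 5^10; 625⁵ = 5^20; 25⁴ = 5^8
Combine exponents: 5^38

5^38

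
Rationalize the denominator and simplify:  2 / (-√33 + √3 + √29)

(2*√33 + 14*√29 + 118*√3 + 12*√319)/347

Group as (√3 + √29) - √33; multiply by (√3 + √29) + √33, then rationalise the remaining surd.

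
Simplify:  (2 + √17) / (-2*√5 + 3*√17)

(4*√5 + 2*√85 + 6*√17 + 51)/133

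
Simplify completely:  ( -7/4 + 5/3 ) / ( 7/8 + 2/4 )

Numerator: -7/4 + 5/3 = -1/12
Denominator: 7/8 + 2/4 = 11/8
Divide: (-1/12) · (8/11) = -2/33

-2/33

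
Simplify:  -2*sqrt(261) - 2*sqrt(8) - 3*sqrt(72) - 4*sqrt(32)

-38*sqrt(2) - 6*sqrt(29)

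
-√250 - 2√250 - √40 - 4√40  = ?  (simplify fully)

√250 = 5*√10; 2√250 = 10*√10; √40 = 2*√10; 4√40 = 8*√10
Combine: (-5 - 10 - 2 - 8)·√10 = -25*√10

-25*√10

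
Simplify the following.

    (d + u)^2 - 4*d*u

After expansion: d^2 - 2*d*u + u^2 — a perfect-square trinomial.

(d - u)^2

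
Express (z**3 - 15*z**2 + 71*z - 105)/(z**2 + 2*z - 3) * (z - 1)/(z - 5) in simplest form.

(z**2 - 10*z + 21)/(z + 3)

Factor: z**3 - 15*z**2 + 71*z - 105 = (z - 7)*(z - 3)*(z - 5);  z**2 + 2*z - 3 = (z + 3)*(z - 1)
Cancel the common factors (z - 5), (z - 1).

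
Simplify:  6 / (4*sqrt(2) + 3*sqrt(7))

(-24*sqrt(2) + 18*sqrt(7))/31

Multiply numerator and denominator by -3*sqrt(7) + 4*sqrt(2).
Denominator becomes -31; numerator becomes -18*sqrt(7) + 24*sqrt(2).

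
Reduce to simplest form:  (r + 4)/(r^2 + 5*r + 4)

1/(r + 1)

Factor: r^2 + 5*r + 4 = (r + 1)*(r + 4)
Cancel the common factor (r + 4).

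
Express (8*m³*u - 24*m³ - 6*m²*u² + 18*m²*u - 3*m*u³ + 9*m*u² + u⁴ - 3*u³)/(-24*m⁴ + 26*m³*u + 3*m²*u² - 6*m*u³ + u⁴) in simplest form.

Factor: 8*m³*u - 24*m³ - 6*m²*u² + 18*m²*u - 3*m*u³ + 9*m*u² + u⁴ - 3*u³ = (-4*m + u)·(-m + u)·(2*m + u)·(u - 3);  -24*m⁴ + 26*m³*u + 3*m²*u² - 6*m*u³ + u⁴ = (-3*m + u)·(-m + u)·(-4*m + u)·(2*m + u)
Cancel the common factors (2*m + u), (-m + u), (-4*m + u).

(u - 3)/(-3*m + u)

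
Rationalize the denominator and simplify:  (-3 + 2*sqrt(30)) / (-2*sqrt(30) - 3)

-(-2*sqrt(30) + 3)^2/111

Multiply numerator and denominator by -3 + 2*sqrt(30).
Denominator becomes -111; numerator becomes -12*sqrt(30) + 129.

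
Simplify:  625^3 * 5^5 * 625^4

5^33

625^3 = 5^12; 5^5 = 5^5; 625^4 = 5^16
Combine exponents: 5^33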